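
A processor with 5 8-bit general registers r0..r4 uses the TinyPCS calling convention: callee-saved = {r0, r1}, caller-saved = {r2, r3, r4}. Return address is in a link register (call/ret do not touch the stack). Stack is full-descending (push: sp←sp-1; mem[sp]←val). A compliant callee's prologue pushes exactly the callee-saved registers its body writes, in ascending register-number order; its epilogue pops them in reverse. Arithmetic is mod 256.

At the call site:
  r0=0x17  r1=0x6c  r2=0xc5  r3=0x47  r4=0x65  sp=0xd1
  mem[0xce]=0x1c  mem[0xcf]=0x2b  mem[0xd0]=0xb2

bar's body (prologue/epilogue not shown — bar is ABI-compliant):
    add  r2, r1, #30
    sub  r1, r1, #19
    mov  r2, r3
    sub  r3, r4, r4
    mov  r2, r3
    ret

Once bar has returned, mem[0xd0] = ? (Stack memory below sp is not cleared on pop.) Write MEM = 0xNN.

MEM = 0x6c

prologue: push r1 -> mem[0xd0]=0x6c, sp=0xd0
body[0] add  r2, r1, #30 -> r2=0x8a
body[1] sub  r1, r1, #19 -> r1=0x59
body[2] mov  r2, r3 -> r2=0x47
body[3] sub  r3, r4, r4 -> r3=0x00
body[4] mov  r2, r3 -> r2=0x00
epilogue: pop r1=0x6c, sp=0xd1
prologue pushed ['r1'] at ['0xd0']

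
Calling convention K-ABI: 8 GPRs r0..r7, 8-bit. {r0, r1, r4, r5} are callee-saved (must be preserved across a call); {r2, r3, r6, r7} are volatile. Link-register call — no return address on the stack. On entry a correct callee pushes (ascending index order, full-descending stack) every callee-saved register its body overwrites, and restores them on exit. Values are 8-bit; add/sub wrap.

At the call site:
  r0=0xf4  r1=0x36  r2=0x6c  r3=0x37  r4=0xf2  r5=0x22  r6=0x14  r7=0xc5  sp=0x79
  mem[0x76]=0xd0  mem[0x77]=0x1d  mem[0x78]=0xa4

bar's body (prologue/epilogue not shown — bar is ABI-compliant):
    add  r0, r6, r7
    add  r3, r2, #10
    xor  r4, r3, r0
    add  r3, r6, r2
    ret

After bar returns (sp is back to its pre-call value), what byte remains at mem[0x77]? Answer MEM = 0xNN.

MEM = 0xf2

prologue: push r0 → mem[0x78]=0xf4, sp=0x78
prologue: push r4 → mem[0x77]=0xf2, sp=0x77
body[0] add  r0, r6, r7 → r0=0xd9
body[1] add  r3, r2, #10 → r3=0x76
body[2] xor  r4, r3, r0 → r4=0xaf
body[3] add  r3, r6, r2 → r3=0x80
epilogue: pop r4=0xf2, sp=0x78
epilogue: pop r0=0xf4, sp=0x79
prologue pushed ['r0', 'r4'] at ['0x78', '0x77']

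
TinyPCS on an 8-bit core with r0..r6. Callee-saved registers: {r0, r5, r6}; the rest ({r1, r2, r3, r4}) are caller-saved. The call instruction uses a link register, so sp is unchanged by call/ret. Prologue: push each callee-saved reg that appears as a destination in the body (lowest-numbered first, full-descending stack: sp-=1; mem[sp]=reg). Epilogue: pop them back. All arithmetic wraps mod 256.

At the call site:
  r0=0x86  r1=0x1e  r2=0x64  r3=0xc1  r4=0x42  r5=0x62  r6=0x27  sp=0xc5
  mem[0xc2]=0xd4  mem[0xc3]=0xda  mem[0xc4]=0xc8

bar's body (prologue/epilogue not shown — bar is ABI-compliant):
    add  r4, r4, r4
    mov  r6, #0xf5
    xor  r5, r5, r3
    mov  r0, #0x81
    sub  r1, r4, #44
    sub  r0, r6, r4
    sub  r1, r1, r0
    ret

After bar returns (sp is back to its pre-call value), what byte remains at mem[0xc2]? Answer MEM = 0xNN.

prologue: push r0 -> mem[0xc4]=0x86, sp=0xc4
prologue: push r5 -> mem[0xc3]=0x62, sp=0xc3
prologue: push r6 -> mem[0xc2]=0x27, sp=0xc2
body[0] add  r4, r4, r4 -> r4=0x84
body[1] mov  r6, #0xf5 -> r6=0xf5
body[2] xor  r5, r5, r3 -> r5=0xa3
body[3] mov  r0, #0x81 -> r0=0x81
body[4] sub  r1, r4, #44 -> r1=0x58
body[5] sub  r0, r6, r4 -> r0=0x71
body[6] sub  r1, r1, r0 -> r1=0xe7
epilogue: pop r6=0x27, sp=0xc3
epilogue: pop r5=0x62, sp=0xc4
epilogue: pop r0=0x86, sp=0xc5
prologue pushed ['r0', 'r5', 'r6'] at ['0xc4', '0xc3', '0xc2']

MEM = 0x27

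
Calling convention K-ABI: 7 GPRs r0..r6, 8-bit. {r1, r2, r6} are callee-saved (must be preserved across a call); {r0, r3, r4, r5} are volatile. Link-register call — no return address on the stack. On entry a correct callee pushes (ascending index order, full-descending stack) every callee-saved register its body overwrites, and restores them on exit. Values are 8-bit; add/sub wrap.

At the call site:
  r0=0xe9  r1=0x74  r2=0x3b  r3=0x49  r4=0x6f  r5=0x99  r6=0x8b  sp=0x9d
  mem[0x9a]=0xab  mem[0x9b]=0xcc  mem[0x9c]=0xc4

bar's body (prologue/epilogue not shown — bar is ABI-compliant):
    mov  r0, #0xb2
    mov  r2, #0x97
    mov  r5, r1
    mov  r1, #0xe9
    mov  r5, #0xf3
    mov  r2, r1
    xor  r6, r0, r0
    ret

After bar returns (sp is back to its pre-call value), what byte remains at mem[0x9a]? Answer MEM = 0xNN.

prologue: push r1 → mem[0x9c]=0x74, sp=0x9c
prologue: push r2 → mem[0x9b]=0x3b, sp=0x9b
prologue: push r6 → mem[0x9a]=0x8b, sp=0x9a
body[0] mov  r0, #0xb2 → r0=0xb2
body[1] mov  r2, #0x97 → r2=0x97
body[2] mov  r5, r1 → r5=0x74
body[3] mov  r1, #0xe9 → r1=0xe9
body[4] mov  r5, #0xf3 → r5=0xf3
body[5] mov  r2, r1 → r2=0xe9
body[6] xor  r6, r0, r0 → r6=0x00
epilogue: pop r6=0x8b, sp=0x9b
epilogue: pop r2=0x3b, sp=0x9c
epilogue: pop r1=0x74, sp=0x9d
prologue pushed ['r1', 'r2', 'r6'] at ['0x9c', '0x9b', '0x9a']

MEM = 0x8b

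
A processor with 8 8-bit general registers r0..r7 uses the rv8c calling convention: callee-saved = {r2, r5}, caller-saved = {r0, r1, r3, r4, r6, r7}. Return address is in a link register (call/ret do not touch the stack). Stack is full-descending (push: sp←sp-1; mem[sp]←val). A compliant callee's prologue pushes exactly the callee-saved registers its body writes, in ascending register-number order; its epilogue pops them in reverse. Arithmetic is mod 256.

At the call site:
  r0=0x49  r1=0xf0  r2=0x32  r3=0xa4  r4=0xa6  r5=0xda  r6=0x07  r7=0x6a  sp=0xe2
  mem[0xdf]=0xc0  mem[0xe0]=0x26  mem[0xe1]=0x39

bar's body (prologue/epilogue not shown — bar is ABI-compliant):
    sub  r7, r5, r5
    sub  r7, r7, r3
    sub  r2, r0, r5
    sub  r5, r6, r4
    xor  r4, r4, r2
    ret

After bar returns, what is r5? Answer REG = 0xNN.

REG = 0xda

prologue: push r2 -> mem[0xe1]=0x32, sp=0xe1
prologue: push r5 -> mem[0xe0]=0xda, sp=0xe0
body[0] sub  r7, r5, r5 -> r7=0x00
body[1] sub  r7, r7, r3 -> r7=0x5c
body[2] sub  r2, r0, r5 -> r2=0x6f
body[3] sub  r5, r6, r4 -> r5=0x61
body[4] xor  r4, r4, r2 -> r4=0xc9
epilogue: pop r5=0xda, sp=0xe1
epilogue: pop r2=0x32, sp=0xe2
r5 is callee-saved -> restored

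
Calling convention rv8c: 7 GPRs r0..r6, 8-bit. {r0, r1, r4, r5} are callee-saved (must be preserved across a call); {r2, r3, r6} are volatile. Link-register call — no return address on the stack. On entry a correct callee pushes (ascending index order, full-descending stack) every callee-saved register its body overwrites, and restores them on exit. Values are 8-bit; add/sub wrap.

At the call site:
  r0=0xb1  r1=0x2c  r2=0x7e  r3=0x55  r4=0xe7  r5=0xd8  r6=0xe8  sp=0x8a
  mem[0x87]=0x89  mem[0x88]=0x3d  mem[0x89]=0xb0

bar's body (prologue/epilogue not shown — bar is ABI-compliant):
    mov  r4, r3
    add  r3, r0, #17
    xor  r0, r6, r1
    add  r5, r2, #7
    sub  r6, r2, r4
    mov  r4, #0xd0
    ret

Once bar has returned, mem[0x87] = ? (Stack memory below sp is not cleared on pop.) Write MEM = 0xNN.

MEM = 0xd8

prologue: push r0 → mem[0x89]=0xb1, sp=0x89
prologue: push r4 → mem[0x88]=0xe7, sp=0x88
prologue: push r5 → mem[0x87]=0xd8, sp=0x87
body[0] mov  r4, r3 → r4=0x55
body[1] add  r3, r0, #17 → r3=0xc2
body[2] xor  r0, r6, r1 → r0=0xc4
body[3] add  r5, r2, #7 → r5=0x85
body[4] sub  r6, r2, r4 → r6=0x29
body[5] mov  r4, #0xd0 → r4=0xd0
epilogue: pop r5=0xd8, sp=0x88
epilogue: pop r4=0xe7, sp=0x89
epilogue: pop r0=0xb1, sp=0x8a
prologue pushed ['r0', 'r4', 'r5'] at ['0x89', '0x88', '0x87']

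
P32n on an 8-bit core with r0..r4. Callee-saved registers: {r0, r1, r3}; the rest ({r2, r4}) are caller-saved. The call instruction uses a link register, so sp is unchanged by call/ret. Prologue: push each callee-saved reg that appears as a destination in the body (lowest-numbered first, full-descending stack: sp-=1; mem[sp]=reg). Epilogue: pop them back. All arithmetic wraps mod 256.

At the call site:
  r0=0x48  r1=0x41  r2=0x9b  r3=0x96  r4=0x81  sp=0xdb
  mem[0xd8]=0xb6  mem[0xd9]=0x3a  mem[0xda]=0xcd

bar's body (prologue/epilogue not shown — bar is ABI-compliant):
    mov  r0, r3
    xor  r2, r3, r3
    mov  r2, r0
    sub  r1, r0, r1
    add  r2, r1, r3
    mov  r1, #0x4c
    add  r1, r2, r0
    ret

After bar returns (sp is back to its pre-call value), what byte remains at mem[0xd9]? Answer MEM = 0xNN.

prologue: push r0 → mem[0xda]=0x48, sp=0xda
prologue: push r1 → mem[0xd9]=0x41, sp=0xd9
body[0] mov  r0, r3 → r0=0x96
body[1] xor  r2, r3, r3 → r2=0x00
body[2] mov  r2, r0 → r2=0x96
body[3] sub  r1, r0, r1 → r1=0x55
body[4] add  r2, r1, r3 → r2=0xeb
body[5] mov  r1, #0x4c → r1=0x4c
body[6] add  r1, r2, r0 → r1=0x81
epilogue: pop r1=0x41, sp=0xda
epilogue: pop r0=0x48, sp=0xdb
prologue pushed ['r0', 'r1'] at ['0xda', '0xd9']

MEM = 0x41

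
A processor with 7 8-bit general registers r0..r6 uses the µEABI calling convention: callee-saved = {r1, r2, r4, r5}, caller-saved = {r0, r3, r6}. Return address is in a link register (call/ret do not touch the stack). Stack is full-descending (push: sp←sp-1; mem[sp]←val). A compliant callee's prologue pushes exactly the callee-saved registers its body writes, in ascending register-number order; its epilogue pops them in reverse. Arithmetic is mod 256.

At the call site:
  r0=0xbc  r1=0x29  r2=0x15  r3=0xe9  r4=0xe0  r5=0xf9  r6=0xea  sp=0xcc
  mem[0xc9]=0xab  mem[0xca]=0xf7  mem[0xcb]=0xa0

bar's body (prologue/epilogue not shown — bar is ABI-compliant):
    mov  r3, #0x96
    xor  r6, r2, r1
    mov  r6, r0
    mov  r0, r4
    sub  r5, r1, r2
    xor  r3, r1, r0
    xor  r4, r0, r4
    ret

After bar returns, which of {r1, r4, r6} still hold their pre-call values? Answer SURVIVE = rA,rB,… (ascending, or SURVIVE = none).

prologue: push r4 → mem[0xcb]=0xe0, sp=0xcb
prologue: push r5 → mem[0xca]=0xf9, sp=0xca
body[0] mov  r3, #0x96 → r3=0x96
body[1] xor  r6, r2, r1 → r6=0x3c
body[2] mov  r6, r0 → r6=0xbc
body[3] mov  r0, r4 → r0=0xe0
body[4] sub  r5, r1, r2 → r5=0x14
body[5] xor  r3, r1, r0 → r3=0xc9
body[6] xor  r4, r0, r4 → r4=0x00
epilogue: pop r5=0xf9, sp=0xcb
epilogue: pop r4=0xe0, sp=0xcc
r1: callee-saved, written=False
r4: callee-saved, written=True
r6: caller-saved, written=True

SURVIVE = r1,r4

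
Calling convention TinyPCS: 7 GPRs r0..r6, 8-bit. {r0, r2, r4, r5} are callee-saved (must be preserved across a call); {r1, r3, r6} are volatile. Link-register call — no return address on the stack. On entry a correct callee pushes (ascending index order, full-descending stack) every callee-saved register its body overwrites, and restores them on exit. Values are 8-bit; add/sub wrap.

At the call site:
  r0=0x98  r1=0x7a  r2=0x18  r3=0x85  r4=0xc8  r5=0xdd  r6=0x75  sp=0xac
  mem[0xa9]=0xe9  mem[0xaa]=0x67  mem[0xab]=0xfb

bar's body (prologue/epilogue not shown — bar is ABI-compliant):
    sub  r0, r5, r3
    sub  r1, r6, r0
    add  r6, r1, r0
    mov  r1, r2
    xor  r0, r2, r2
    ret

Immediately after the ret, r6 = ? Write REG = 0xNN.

prologue: push r0 -> mem[0xab]=0x98, sp=0xab
body[0] sub  r0, r5, r3 -> r0=0x58
body[1] sub  r1, r6, r0 -> r1=0x1d
body[2] add  r6, r1, r0 -> r6=0x75
body[3] mov  r1, r2 -> r1=0x18
body[4] xor  r0, r2, r2 -> r0=0x00
epilogue: pop r0=0x98, sp=0xac
r6 is caller-saved -> body value

REG = 0x75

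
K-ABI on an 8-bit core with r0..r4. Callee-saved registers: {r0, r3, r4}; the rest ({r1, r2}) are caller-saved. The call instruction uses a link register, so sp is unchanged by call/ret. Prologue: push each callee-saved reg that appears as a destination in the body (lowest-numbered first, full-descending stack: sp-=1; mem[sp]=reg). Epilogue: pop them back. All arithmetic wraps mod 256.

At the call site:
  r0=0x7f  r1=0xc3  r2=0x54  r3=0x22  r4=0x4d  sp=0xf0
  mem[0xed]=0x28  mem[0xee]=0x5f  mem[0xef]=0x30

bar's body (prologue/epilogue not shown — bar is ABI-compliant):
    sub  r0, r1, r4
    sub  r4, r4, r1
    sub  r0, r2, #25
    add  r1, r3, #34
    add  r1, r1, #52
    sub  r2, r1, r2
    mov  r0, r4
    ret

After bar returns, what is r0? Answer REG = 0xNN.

REG = 0x7f

prologue: push r0 → mem[0xef]=0x7f, sp=0xef
prologue: push r4 → mem[0xee]=0x4d, sp=0xee
body[0] sub  r0, r1, r4 → r0=0x76
body[1] sub  r4, r4, r1 → r4=0x8a
body[2] sub  r0, r2, #25 → r0=0x3b
body[3] add  r1, r3, #34 → r1=0x44
body[4] add  r1, r1, #52 → r1=0x78
body[5] sub  r2, r1, r2 → r2=0x24
body[6] mov  r0, r4 → r0=0x8a
epilogue: pop r4=0x4d, sp=0xef
epilogue: pop r0=0x7f, sp=0xf0
r0 is callee-saved → restored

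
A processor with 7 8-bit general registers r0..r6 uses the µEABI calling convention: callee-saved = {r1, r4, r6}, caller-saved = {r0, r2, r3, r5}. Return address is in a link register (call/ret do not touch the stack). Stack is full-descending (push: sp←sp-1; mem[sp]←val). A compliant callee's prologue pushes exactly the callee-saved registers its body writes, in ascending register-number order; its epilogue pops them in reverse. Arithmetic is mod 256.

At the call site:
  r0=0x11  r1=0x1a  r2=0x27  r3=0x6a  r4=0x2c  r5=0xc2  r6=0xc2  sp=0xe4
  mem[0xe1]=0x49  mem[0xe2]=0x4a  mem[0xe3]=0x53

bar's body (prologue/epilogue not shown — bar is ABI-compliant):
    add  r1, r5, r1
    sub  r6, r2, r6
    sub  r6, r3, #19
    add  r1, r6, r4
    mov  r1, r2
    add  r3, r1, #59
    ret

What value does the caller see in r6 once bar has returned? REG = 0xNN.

prologue: push r1 -> mem[0xe3]=0x1a, sp=0xe3
prologue: push r6 -> mem[0xe2]=0xc2, sp=0xe2
body[0] add  r1, r5, r1 -> r1=0xdc
body[1] sub  r6, r2, r6 -> r6=0x65
body[2] sub  r6, r3, #19 -> r6=0x57
body[3] add  r1, r6, r4 -> r1=0x83
body[4] mov  r1, r2 -> r1=0x27
body[5] add  r3, r1, #59 -> r3=0x62
epilogue: pop r6=0xc2, sp=0xe3
epilogue: pop r1=0x1a, sp=0xe4
r6 is callee-saved -> restored

REG = 0xc2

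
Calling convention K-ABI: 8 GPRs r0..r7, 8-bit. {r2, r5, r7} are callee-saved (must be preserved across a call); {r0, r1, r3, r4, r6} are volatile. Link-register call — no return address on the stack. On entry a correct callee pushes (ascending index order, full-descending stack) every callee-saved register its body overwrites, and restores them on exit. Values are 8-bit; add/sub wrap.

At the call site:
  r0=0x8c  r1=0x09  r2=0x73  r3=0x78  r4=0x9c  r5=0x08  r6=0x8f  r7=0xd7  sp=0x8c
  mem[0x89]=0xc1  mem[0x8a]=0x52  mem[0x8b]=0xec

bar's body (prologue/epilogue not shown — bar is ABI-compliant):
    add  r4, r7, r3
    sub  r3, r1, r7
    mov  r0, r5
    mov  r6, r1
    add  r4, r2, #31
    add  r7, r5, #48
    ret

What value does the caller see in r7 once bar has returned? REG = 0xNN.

REG = 0xd7

prologue: push r7 -> mem[0x8b]=0xd7, sp=0x8b
body[0] add  r4, r7, r3 -> r4=0x4f
body[1] sub  r3, r1, r7 -> r3=0x32
body[2] mov  r0, r5 -> r0=0x08
body[3] mov  r6, r1 -> r6=0x09
body[4] add  r4, r2, #31 -> r4=0x92
body[5] add  r7, r5, #48 -> r7=0x38
epilogue: pop r7=0xd7, sp=0x8c
r7 is callee-saved -> restored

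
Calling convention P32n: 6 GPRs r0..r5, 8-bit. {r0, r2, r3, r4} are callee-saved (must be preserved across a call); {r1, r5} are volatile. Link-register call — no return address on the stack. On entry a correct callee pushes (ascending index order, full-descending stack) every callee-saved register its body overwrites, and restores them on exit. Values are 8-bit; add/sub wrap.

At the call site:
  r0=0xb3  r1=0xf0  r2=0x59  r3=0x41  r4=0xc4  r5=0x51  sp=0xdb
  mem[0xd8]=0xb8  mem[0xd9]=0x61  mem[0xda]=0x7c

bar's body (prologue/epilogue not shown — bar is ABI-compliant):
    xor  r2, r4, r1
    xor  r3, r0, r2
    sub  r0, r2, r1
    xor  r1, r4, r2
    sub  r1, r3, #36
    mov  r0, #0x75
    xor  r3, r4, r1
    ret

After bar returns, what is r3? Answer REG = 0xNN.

REG = 0x41

prologue: push r0 → mem[0xda]=0xb3, sp=0xda
prologue: push r2 → mem[0xd9]=0x59, sp=0xd9
prologue: push r3 → mem[0xd8]=0x41, sp=0xd8
body[0] xor  r2, r4, r1 → r2=0x34
body[1] xor  r3, r0, r2 → r3=0x87
body[2] sub  r0, r2, r1 → r0=0x44
body[3] xor  r1, r4, r2 → r1=0xf0
body[4] sub  r1, r3, #36 → r1=0x63
body[5] mov  r0, #0x75 → r0=0x75
body[6] xor  r3, r4, r1 → r3=0xa7
epilogue: pop r3=0x41, sp=0xd9
epilogue: pop r2=0x59, sp=0xda
epilogue: pop r0=0xb3, sp=0xdb
r3 is callee-saved → restored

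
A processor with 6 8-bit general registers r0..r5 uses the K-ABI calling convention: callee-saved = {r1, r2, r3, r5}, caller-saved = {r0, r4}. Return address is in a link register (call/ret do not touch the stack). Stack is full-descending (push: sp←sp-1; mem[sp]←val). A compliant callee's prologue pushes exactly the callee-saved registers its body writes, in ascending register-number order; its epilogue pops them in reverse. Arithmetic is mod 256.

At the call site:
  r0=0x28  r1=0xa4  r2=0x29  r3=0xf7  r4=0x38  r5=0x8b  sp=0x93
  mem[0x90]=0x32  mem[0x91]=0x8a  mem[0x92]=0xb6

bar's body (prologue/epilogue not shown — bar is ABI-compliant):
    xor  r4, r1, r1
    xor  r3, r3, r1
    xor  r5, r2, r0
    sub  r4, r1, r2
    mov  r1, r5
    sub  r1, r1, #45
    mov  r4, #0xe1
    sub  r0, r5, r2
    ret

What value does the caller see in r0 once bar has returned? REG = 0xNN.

REG = 0xd8

prologue: push r1 → mem[0x92]=0xa4, sp=0x92
prologue: push r3 → mem[0x91]=0xf7, sp=0x91
prologue: push r5 → mem[0x90]=0x8b, sp=0x90
body[0] xor  r4, r1, r1 → r4=0x00
body[1] xor  r3, r3, r1 → r3=0x53
body[2] xor  r5, r2, r0 → r5=0x01
body[3] sub  r4, r1, r2 → r4=0x7b
body[4] mov  r1, r5 → r1=0x01
body[5] sub  r1, r1, #45 → r1=0xd4
body[6] mov  r4, #0xe1 → r4=0xe1
body[7] sub  r0, r5, r2 → r0=0xd8
epilogue: pop r5=0x8b, sp=0x91
epilogue: pop r3=0xf7, sp=0x92
epilogue: pop r1=0xa4, sp=0x93
r0 is caller-saved → body value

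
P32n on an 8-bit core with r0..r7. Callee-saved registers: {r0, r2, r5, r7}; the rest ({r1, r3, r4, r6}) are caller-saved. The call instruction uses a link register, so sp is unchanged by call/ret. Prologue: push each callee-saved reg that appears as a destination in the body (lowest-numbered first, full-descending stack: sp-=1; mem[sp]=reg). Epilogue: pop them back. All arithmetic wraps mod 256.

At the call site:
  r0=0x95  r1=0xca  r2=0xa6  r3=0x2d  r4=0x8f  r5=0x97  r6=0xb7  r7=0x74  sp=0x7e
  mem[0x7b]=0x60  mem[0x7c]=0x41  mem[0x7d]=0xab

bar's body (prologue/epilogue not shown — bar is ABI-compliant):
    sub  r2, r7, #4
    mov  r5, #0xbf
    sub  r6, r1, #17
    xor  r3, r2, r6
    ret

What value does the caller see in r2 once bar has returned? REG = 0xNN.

REG = 0xa6

prologue: push r2 → mem[0x7d]=0xa6, sp=0x7d
prologue: push r5 → mem[0x7c]=0x97, sp=0x7c
body[0] sub  r2, r7, #4 → r2=0x70
body[1] mov  r5, #0xbf → r5=0xbf
body[2] sub  r6, r1, #17 → r6=0xb9
body[3] xor  r3, r2, r6 → r3=0xc9
epilogue: pop r5=0x97, sp=0x7d
epilogue: pop r2=0xa6, sp=0x7e
r2 is callee-saved → restored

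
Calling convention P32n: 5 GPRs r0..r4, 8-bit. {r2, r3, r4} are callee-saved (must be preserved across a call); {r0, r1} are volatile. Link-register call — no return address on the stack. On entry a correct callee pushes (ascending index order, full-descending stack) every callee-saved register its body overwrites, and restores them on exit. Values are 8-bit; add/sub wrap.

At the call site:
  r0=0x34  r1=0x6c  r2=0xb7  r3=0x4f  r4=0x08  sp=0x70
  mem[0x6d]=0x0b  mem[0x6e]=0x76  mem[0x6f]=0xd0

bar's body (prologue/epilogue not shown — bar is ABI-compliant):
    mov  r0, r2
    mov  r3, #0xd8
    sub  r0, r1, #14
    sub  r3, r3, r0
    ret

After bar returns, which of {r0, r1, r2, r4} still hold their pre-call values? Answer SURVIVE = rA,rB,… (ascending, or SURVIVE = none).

prologue: push r3 -> mem[0x6f]=0x4f, sp=0x6f
body[0] mov  r0, r2 -> r0=0xb7
body[1] mov  r3, #0xd8 -> r3=0xd8
body[2] sub  r0, r1, #14 -> r0=0x5e
body[3] sub  r3, r3, r0 -> r3=0x7a
epilogue: pop r3=0x4f, sp=0x70
r0: caller-saved, written=True
r1: caller-saved, written=False
r2: callee-saved, written=False
r4: callee-saved, written=False

SURVIVE = r1,r2,r4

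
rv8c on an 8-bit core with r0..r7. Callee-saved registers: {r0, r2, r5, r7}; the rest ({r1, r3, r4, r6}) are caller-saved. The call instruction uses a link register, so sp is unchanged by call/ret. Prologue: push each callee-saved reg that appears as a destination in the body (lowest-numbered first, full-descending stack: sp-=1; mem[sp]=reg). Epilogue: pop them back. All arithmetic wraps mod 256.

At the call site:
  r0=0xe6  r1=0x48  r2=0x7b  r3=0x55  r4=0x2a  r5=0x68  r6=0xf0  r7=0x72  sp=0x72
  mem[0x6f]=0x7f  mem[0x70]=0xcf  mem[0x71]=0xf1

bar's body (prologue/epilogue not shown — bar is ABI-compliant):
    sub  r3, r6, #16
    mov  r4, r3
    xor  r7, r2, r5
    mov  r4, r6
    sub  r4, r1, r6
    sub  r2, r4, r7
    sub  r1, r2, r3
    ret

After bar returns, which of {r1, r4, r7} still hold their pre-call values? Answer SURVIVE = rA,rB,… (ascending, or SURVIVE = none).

prologue: push r2 -> mem[0x71]=0x7b, sp=0x71
prologue: push r7 -> mem[0x70]=0x72, sp=0x70
body[0] sub  r3, r6, #16 -> r3=0xe0
body[1] mov  r4, r3 -> r4=0xe0
body[2] xor  r7, r2, r5 -> r7=0x13
body[3] mov  r4, r6 -> r4=0xf0
body[4] sub  r4, r1, r6 -> r4=0x58
body[5] sub  r2, r4, r7 -> r2=0x45
body[6] sub  r1, r2, r3 -> r1=0x65
epilogue: pop r7=0x72, sp=0x71
epilogue: pop r2=0x7b, sp=0x72
r1: caller-saved, written=True
r4: caller-saved, written=True
r7: callee-saved, written=True

SURVIVE = r7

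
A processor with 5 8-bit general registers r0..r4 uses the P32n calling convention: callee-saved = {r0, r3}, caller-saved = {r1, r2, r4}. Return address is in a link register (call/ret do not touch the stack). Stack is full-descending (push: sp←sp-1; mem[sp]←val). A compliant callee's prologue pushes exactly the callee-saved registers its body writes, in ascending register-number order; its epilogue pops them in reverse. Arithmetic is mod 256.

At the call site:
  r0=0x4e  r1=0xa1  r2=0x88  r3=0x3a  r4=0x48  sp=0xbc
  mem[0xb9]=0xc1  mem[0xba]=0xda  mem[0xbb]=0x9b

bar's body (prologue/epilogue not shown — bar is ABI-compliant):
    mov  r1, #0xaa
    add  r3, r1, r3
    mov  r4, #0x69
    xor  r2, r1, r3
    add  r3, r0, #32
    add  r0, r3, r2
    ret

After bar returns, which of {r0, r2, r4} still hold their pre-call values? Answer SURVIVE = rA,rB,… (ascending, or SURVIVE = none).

prologue: push r0 → mem[0xbb]=0x4e, sp=0xbb
prologue: push r3 → mem[0xba]=0x3a, sp=0xba
body[0] mov  r1, #0xaa → r1=0xaa
body[1] add  r3, r1, r3 → r3=0xe4
body[2] mov  r4, #0x69 → r4=0x69
body[3] xor  r2, r1, r3 → r2=0x4e
body[4] add  r3, r0, #32 → r3=0x6e
body[5] add  r0, r3, r2 → r0=0xbc
epilogue: pop r3=0x3a, sp=0xbb
epilogue: pop r0=0x4e, sp=0xbc
r0: callee-saved, written=True
r2: caller-saved, written=True
r4: caller-saved, written=True

SURVIVE = r0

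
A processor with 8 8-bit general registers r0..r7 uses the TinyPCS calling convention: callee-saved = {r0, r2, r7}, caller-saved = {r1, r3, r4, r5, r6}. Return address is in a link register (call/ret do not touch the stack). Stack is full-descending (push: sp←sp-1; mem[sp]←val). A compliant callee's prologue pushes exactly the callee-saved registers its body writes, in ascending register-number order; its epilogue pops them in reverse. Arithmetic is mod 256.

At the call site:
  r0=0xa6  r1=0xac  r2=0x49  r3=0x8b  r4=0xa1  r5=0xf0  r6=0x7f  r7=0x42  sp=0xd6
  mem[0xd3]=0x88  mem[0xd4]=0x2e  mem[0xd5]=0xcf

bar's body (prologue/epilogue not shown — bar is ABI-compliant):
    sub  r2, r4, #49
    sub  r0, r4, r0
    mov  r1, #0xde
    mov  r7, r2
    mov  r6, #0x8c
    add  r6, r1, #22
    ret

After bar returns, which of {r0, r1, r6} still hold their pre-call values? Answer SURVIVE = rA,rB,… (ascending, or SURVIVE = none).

prologue: push r0 -> mem[0xd5]=0xa6, sp=0xd5
prologue: push r2 -> mem[0xd4]=0x49, sp=0xd4
prologue: push r7 -> mem[0xd3]=0x42, sp=0xd3
body[0] sub  r2, r4, #49 -> r2=0x70
body[1] sub  r0, r4, r0 -> r0=0xfb
body[2] mov  r1, #0xde -> r1=0xde
body[3] mov  r7, r2 -> r7=0x70
body[4] mov  r6, #0x8c -> r6=0x8c
body[5] add  r6, r1, #22 -> r6=0xf4
epilogue: pop r7=0x42, sp=0xd4
epilogue: pop r2=0x49, sp=0xd5
epilogue: pop r0=0xa6, sp=0xd6
r0: callee-saved, written=True
r1: caller-saved, written=True
r6: caller-saved, written=True

SURVIVE = r0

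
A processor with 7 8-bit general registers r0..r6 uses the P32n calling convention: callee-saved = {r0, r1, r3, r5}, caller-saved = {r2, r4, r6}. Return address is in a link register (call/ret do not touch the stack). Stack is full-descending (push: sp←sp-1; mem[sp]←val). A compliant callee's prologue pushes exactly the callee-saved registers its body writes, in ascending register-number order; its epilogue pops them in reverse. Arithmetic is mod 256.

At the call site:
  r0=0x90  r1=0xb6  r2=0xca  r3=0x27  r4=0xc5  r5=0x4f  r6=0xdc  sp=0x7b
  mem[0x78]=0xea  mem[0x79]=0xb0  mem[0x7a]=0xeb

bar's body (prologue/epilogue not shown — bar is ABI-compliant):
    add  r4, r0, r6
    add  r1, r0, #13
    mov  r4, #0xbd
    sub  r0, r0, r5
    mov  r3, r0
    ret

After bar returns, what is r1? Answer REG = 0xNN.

REG = 0xb6

prologue: push r0 -> mem[0x7a]=0x90, sp=0x7a
prologue: push r1 -> mem[0x79]=0xb6, sp=0x79
prologue: push r3 -> mem[0x78]=0x27, sp=0x78
body[0] add  r4, r0, r6 -> r4=0x6c
body[1] add  r1, r0, #13 -> r1=0x9d
body[2] mov  r4, #0xbd -> r4=0xbd
body[3] sub  r0, r0, r5 -> r0=0x41
body[4] mov  r3, r0 -> r3=0x41
epilogue: pop r3=0x27, sp=0x79
epilogue: pop r1=0xb6, sp=0x7a
epilogue: pop r0=0x90, sp=0x7b
r1 is callee-saved -> restored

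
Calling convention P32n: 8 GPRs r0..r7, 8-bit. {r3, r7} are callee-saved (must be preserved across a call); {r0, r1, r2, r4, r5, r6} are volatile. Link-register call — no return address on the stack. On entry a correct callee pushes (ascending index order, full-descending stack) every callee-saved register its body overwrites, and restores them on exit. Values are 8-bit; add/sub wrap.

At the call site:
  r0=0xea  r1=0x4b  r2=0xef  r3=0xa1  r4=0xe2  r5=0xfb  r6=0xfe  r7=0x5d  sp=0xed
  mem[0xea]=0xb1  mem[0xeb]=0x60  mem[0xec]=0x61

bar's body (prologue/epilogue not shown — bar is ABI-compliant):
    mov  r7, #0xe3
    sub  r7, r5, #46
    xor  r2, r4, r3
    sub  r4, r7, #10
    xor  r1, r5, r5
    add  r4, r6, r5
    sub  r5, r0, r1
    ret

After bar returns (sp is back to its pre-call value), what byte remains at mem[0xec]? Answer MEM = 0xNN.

prologue: push r7 → mem[0xec]=0x5d, sp=0xec
body[0] mov  r7, #0xe3 → r7=0xe3
body[1] sub  r7, r5, #46 → r7=0xcd
body[2] xor  r2, r4, r3 → r2=0x43
body[3] sub  r4, r7, #10 → r4=0xc3
body[4] xor  r1, r5, r5 → r1=0x00
body[5] add  r4, r6, r5 → r4=0xf9
body[6] sub  r5, r0, r1 → r5=0xea
epilogue: pop r7=0x5d, sp=0xed
prologue pushed ['r7'] at ['0xec']

MEM = 0x5d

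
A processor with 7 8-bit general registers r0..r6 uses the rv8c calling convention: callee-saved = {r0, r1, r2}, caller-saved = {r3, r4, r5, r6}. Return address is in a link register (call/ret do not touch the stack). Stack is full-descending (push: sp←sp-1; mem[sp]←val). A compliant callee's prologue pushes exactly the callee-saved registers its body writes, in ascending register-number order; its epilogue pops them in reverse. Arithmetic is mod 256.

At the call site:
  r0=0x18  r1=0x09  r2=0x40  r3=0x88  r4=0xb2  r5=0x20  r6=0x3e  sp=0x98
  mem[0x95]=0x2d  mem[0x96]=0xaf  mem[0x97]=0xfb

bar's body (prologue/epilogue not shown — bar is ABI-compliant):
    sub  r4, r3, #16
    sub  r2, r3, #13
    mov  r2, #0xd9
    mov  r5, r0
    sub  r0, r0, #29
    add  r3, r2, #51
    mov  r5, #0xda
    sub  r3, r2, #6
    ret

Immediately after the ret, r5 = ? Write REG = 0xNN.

REG = 0xda

prologue: push r0 -> mem[0x97]=0x18, sp=0x97
prologue: push r2 -> mem[0x96]=0x40, sp=0x96
body[0] sub  r4, r3, #16 -> r4=0x78
body[1] sub  r2, r3, #13 -> r2=0x7b
body[2] mov  r2, #0xd9 -> r2=0xd9
body[3] mov  r5, r0 -> r5=0x18
body[4] sub  r0, r0, #29 -> r0=0xfb
body[5] add  r3, r2, #51 -> r3=0x0c
body[6] mov  r5, #0xda -> r5=0xda
body[7] sub  r3, r2, #6 -> r3=0xd3
epilogue: pop r2=0x40, sp=0x97
epilogue: pop r0=0x18, sp=0x98
r5 is caller-saved -> body value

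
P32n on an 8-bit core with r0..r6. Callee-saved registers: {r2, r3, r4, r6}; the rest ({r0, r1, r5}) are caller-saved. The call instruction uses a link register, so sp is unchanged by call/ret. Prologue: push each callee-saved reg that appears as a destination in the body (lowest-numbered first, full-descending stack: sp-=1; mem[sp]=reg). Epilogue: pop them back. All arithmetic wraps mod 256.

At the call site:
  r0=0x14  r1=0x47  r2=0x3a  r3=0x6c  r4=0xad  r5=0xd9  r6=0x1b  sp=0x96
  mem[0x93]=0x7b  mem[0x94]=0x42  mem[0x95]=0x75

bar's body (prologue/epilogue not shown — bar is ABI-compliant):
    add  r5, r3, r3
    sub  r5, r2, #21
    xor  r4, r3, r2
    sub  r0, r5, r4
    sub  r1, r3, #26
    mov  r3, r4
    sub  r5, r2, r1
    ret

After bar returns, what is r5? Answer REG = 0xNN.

REG = 0xe8

prologue: push r3 → mem[0x95]=0x6c, sp=0x95
prologue: push r4 → mem[0x94]=0xad, sp=0x94
body[0] add  r5, r3, r3 → r5=0xd8
body[1] sub  r5, r2, #21 → r5=0x25
body[2] xor  r4, r3, r2 → r4=0x56
body[3] sub  r0, r5, r4 → r0=0xcf
body[4] sub  r1, r3, #26 → r1=0x52
body[5] mov  r3, r4 → r3=0x56
body[6] sub  r5, r2, r1 → r5=0xe8
epilogue: pop r4=0xad, sp=0x95
epilogue: pop r3=0x6c, sp=0x96
r5 is caller-saved → body value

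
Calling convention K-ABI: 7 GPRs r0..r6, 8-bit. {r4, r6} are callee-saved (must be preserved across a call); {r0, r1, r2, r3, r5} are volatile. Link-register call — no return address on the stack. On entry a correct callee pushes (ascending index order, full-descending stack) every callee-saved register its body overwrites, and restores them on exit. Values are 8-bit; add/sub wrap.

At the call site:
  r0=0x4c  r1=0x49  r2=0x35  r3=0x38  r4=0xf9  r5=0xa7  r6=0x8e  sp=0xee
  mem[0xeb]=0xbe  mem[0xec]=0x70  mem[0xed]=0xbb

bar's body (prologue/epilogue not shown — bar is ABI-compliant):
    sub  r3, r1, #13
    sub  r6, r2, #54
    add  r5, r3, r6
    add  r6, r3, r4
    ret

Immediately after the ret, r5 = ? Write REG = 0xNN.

prologue: push r6 -> mem[0xed]=0x8e, sp=0xed
body[0] sub  r3, r1, #13 -> r3=0x3c
body[1] sub  r6, r2, #54 -> r6=0xff
body[2] add  r5, r3, r6 -> r5=0x3b
body[3] add  r6, r3, r4 -> r6=0x35
epilogue: pop r6=0x8e, sp=0xee
r5 is caller-saved -> body value

REG = 0x3b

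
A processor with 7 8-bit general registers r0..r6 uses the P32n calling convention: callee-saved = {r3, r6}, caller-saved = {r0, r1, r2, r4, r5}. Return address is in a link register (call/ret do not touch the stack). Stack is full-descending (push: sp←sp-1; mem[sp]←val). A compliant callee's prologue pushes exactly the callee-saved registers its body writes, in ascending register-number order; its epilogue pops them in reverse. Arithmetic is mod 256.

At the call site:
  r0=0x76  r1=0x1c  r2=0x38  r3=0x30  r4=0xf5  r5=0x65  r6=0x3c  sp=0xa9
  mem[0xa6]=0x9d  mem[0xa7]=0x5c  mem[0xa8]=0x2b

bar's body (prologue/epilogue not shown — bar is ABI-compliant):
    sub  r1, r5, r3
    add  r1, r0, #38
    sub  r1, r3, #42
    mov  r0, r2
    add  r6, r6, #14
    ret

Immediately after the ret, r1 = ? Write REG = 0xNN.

REG = 0x06

prologue: push r6 -> mem[0xa8]=0x3c, sp=0xa8
body[0] sub  r1, r5, r3 -> r1=0x35
body[1] add  r1, r0, #38 -> r1=0x9c
body[2] sub  r1, r3, #42 -> r1=0x06
body[3] mov  r0, r2 -> r0=0x38
body[4] add  r6, r6, #14 -> r6=0x4a
epilogue: pop r6=0x3c, sp=0xa9
r1 is caller-saved -> body value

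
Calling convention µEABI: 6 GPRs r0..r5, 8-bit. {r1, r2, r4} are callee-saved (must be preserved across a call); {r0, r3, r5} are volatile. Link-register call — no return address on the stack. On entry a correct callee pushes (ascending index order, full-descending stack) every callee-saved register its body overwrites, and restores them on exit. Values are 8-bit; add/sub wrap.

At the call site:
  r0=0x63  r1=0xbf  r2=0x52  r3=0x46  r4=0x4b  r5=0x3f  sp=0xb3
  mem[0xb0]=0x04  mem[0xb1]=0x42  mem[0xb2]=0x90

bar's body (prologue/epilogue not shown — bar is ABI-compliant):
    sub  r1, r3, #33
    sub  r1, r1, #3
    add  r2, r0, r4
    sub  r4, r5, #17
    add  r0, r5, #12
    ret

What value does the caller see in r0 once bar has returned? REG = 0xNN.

REG = 0x4b

prologue: push r1 -> mem[0xb2]=0xbf, sp=0xb2
prologue: push r2 -> mem[0xb1]=0x52, sp=0xb1
prologue: push r4 -> mem[0xb0]=0x4b, sp=0xb0
body[0] sub  r1, r3, #33 -> r1=0x25
body[1] sub  r1, r1, #3 -> r1=0x22
body[2] add  r2, r0, r4 -> r2=0xae
body[3] sub  r4, r5, #17 -> r4=0x2e
body[4] add  r0, r5, #12 -> r0=0x4b
epilogue: pop r4=0x4b, sp=0xb1
epilogue: pop r2=0x52, sp=0xb2
epilogue: pop r1=0xbf, sp=0xb3
r0 is caller-saved -> body value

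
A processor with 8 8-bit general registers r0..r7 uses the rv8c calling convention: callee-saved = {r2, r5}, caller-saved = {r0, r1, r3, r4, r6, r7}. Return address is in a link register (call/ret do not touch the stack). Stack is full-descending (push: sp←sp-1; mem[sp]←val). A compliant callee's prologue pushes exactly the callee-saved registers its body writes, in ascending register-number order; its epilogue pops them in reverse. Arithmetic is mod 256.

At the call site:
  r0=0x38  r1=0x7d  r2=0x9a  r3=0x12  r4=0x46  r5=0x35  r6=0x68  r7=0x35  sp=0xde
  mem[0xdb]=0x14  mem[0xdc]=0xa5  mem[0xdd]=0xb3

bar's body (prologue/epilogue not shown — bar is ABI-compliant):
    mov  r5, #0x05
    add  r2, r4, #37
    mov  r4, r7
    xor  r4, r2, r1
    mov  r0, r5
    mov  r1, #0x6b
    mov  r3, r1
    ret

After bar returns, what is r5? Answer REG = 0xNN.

prologue: push r2 → mem[0xdd]=0x9a, sp=0xdd
prologue: push r5 → mem[0xdc]=0x35, sp=0xdc
body[0] mov  r5, #0x05 → r5=0x05
body[1] add  r2, r4, #37 → r2=0x6b
body[2] mov  r4, r7 → r4=0x35
body[3] xor  r4, r2, r1 → r4=0x16
body[4] mov  r0, r5 → r0=0x05
body[5] mov  r1, #0x6b → r1=0x6b
body[6] mov  r3, r1 → r3=0x6b
epilogue: pop r5=0x35, sp=0xdd
epilogue: pop r2=0x9a, sp=0xde
r5 is callee-saved → restored

REG = 0x35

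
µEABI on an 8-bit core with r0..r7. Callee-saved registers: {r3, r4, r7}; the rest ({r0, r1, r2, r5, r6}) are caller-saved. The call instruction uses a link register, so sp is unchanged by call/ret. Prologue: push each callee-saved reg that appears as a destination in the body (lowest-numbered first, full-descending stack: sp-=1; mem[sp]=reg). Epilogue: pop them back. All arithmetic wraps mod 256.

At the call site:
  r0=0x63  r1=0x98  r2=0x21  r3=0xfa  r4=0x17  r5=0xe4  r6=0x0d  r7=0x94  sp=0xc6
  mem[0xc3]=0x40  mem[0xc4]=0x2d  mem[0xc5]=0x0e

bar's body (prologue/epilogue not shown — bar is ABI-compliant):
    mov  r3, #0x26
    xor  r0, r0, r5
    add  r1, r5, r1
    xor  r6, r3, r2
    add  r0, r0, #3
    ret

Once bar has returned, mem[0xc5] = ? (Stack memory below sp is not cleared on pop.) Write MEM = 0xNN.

prologue: push r3 -> mem[0xc5]=0xfa, sp=0xc5
body[0] mov  r3, #0x26 -> r3=0x26
body[1] xor  r0, r0, r5 -> r0=0x87
body[2] add  r1, r5, r1 -> r1=0x7c
body[3] xor  r6, r3, r2 -> r6=0x07
body[4] add  r0, r0, #3 -> r0=0x8a
epilogue: pop r3=0xfa, sp=0xc6
prologue pushed ['r3'] at ['0xc5']

MEM = 0xfa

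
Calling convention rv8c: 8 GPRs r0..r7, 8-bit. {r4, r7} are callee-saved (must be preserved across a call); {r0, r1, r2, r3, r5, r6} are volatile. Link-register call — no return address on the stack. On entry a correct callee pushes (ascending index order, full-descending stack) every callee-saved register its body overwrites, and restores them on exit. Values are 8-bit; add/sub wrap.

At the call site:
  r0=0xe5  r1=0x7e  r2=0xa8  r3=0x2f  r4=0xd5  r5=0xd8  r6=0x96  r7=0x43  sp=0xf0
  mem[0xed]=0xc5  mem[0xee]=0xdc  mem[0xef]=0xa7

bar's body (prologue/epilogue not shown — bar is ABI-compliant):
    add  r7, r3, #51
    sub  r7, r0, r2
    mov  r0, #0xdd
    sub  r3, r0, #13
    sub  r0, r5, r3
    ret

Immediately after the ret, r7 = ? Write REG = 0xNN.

REG = 0x43

prologue: push r7 -> mem[0xef]=0x43, sp=0xef
body[0] add  r7, r3, #51 -> r7=0x62
body[1] sub  r7, r0, r2 -> r7=0x3d
body[2] mov  r0, #0xdd -> r0=0xdd
body[3] sub  r3, r0, #13 -> r3=0xd0
body[4] sub  r0, r5, r3 -> r0=0x08
epilogue: pop r7=0x43, sp=0xf0
r7 is callee-saved -> restored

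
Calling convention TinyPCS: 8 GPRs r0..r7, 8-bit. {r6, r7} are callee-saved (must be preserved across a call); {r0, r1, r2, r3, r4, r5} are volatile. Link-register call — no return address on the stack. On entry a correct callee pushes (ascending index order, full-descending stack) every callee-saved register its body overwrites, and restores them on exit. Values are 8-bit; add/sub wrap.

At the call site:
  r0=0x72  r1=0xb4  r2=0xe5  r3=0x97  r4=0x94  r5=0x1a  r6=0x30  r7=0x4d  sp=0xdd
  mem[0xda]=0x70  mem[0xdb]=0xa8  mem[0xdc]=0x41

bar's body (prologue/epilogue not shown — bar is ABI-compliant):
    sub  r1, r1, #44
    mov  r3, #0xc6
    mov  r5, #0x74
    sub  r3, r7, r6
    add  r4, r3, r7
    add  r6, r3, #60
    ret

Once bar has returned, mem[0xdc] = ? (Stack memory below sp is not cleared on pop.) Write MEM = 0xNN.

prologue: push r6 -> mem[0xdc]=0x30, sp=0xdc
body[0] sub  r1, r1, #44 -> r1=0x88
body[1] mov  r3, #0xc6 -> r3=0xc6
body[2] mov  r5, #0x74 -> r5=0x74
body[3] sub  r3, r7, r6 -> r3=0x1d
body[4] add  r4, r3, r7 -> r4=0x6a
body[5] add  r6, r3, #60 -> r6=0x59
epilogue: pop r6=0x30, sp=0xdd
prologue pushed ['r6'] at ['0xdc']

MEM = 0x30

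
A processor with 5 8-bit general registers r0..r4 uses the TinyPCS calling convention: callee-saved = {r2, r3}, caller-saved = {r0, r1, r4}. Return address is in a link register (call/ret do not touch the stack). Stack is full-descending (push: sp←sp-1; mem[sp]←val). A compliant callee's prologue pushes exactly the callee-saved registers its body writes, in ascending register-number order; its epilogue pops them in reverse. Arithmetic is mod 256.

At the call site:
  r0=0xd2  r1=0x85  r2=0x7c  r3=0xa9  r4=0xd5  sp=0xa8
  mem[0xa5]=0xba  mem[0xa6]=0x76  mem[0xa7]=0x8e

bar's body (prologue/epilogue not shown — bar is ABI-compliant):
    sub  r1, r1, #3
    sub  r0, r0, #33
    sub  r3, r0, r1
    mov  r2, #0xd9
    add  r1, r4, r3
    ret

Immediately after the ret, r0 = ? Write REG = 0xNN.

prologue: push r2 → mem[0xa7]=0x7c, sp=0xa7
prologue: push r3 → mem[0xa6]=0xa9, sp=0xa6
body[0] sub  r1, r1, #3 → r1=0x82
body[1] sub  r0, r0, #33 → r0=0xb1
body[2] sub  r3, r0, r1 → r3=0x2f
body[3] mov  r2, #0xd9 → r2=0xd9
body[4] add  r1, r4, r3 → r1=0x04
epilogue: pop r3=0xa9, sp=0xa7
epilogue: pop r2=0x7c, sp=0xa8
r0 is caller-saved → body value

REG = 0xb1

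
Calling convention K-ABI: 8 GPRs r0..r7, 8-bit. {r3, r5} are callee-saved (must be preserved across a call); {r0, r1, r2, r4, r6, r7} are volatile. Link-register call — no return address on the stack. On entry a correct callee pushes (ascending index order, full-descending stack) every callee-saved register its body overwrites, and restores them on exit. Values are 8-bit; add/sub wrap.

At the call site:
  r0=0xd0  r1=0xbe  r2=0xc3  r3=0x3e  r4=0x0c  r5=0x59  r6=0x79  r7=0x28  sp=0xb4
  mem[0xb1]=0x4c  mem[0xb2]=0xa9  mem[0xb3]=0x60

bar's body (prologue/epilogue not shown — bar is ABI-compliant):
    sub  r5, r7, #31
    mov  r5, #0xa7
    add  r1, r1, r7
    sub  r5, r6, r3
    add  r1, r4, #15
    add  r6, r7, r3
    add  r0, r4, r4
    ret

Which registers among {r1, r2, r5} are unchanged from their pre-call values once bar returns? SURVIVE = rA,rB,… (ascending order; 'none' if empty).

SURVIVE = r2,r5

prologue: push r5 → mem[0xb3]=0x59, sp=0xb3
body[0] sub  r5, r7, #31 → r5=0x09
body[1] mov  r5, #0xa7 → r5=0xa7
body[2] add  r1, r1, r7 → r1=0xe6
body[3] sub  r5, r6, r3 → r5=0x3b
body[4] add  r1, r4, #15 → r1=0x1b
body[5] add  r6, r7, r3 → r6=0x66
body[6] add  r0, r4, r4 → r0=0x18
epilogue: pop r5=0x59, sp=0xb4
r1: caller-saved, written=True
r2: caller-saved, written=False
r5: callee-saved, written=True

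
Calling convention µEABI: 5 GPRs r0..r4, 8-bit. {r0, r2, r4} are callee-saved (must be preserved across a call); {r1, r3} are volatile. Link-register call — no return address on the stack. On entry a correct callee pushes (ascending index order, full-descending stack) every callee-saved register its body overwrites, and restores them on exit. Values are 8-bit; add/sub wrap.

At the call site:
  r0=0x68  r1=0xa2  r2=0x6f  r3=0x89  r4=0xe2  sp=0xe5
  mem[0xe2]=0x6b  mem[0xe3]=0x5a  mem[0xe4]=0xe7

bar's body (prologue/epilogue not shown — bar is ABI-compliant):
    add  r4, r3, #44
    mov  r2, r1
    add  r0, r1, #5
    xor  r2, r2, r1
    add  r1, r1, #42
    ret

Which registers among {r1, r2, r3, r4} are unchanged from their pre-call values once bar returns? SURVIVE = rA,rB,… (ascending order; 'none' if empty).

prologue: push r0 -> mem[0xe4]=0x68, sp=0xe4
prologue: push r2 -> mem[0xe3]=0x6f, sp=0xe3
prologue: push r4 -> mem[0xe2]=0xe2, sp=0xe2
body[0] add  r4, r3, #44 -> r4=0xb5
body[1] mov  r2, r1 -> r2=0xa2
body[2] add  r0, r1, #5 -> r0=0xa7
body[3] xor  r2, r2, r1 -> r2=0x00
body[4] add  r1, r1, #42 -> r1=0xcc
epilogue: pop r4=0xe2, sp=0xe3
epilogue: pop r2=0x6f, sp=0xe4
epilogue: pop r0=0x68, sp=0xe5
r1: caller-saved, written=True
r2: callee-saved, written=True
r3: caller-saved, written=False
r4: callee-saved, written=True

SURVIVE = r2,r3,r4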